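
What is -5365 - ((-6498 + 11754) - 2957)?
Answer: -7664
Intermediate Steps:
-5365 - ((-6498 + 11754) - 2957) = -5365 - (5256 - 2957) = -5365 - 1*2299 = -5365 - 2299 = -7664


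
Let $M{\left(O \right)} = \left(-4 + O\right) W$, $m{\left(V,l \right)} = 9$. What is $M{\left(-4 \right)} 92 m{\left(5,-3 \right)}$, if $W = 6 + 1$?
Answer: $-46368$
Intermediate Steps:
$W = 7$
$M{\left(O \right)} = -28 + 7 O$ ($M{\left(O \right)} = \left(-4 + O\right) 7 = -28 + 7 O$)
$M{\left(-4 \right)} 92 m{\left(5,-3 \right)} = \left(-28 + 7 \left(-4\right)\right) 92 \cdot 9 = \left(-28 - 28\right) 92 \cdot 9 = \left(-56\right) 92 \cdot 9 = \left(-5152\right) 9 = -46368$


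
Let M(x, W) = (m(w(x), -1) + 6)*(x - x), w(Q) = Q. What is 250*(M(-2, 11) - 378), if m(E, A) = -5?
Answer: -94500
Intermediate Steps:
M(x, W) = 0 (M(x, W) = (-5 + 6)*(x - x) = 1*0 = 0)
250*(M(-2, 11) - 378) = 250*(0 - 378) = 250*(-378) = -94500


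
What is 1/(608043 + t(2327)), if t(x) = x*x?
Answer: 1/6022972 ≈ 1.6603e-7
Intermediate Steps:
t(x) = x²
1/(608043 + t(2327)) = 1/(608043 + 2327²) = 1/(608043 + 5414929) = 1/6022972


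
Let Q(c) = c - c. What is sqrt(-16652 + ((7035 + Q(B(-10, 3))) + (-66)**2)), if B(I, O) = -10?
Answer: I*sqrt(5261) ≈ 72.533*I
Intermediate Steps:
Q(c) = 0
sqrt(-16652 + ((7035 + Q(B(-10, 3))) + (-66)**2)) = sqrt(-16652 + ((7035 + 0) + (-66)**2)) = sqrt(-16652 + (7035 + 4356)) = sqrt(-16652 + 11391) = sqrt(-5261) = I*sqrt(5261)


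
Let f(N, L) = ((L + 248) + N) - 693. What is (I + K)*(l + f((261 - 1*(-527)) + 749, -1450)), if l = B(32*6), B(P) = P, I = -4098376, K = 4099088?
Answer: -118192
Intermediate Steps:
l = 192 (l = 32*6 = 192)
f(N, L) = -445 + L + N (f(N, L) = ((248 + L) + N) - 693 = (248 + L + N) - 693 = -445 + L + N)
(I + K)*(l + f((261 - 1*(-527)) + 749, -1450)) = (-4098376 + 4099088)*(192 + (-445 - 1450 + ((261 - 1*(-527)) + 749))) = 712*(192 + (-445 - 1450 + ((261 + 527) + 749))) = 712*(192 + (-445 - 1450 + (788 + 749))) = 712*(192 + (-445 - 1450 + 1537)) = 712*(192 - 358) = 712*(-166) = -118192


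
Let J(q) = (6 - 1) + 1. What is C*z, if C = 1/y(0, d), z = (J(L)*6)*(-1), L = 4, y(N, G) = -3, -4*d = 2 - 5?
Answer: 12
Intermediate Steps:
d = 3/4 (d = -(2 - 5)/4 = -1/4*(-3) = 3/4 ≈ 0.75000)
J(q) = 6 (J(q) = 5 + 1 = 6)
z = -36 (z = (6*6)*(-1) = 36*(-1) = -36)
C = -1/3 (C = 1/(-3) = -1/3 ≈ -0.33333)
C*z = -1/3*(-36) = 12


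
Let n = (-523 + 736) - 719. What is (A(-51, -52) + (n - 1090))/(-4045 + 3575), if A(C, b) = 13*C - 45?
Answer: 1152/235 ≈ 4.9021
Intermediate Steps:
A(C, b) = -45 + 13*C
n = -506 (n = 213 - 719 = -506)
(A(-51, -52) + (n - 1090))/(-4045 + 3575) = ((-45 + 13*(-51)) + (-506 - 1090))/(-4045 + 3575) = ((-45 - 663) - 1596)/(-470) = (-708 - 1596)*(-1/470) = -2304*(-1/470) = 1152/235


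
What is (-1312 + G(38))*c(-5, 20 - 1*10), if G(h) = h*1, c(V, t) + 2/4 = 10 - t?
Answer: 637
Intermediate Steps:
c(V, t) = 19/2 - t (c(V, t) = -½ + (10 - t) = 19/2 - t)
G(h) = h
(-1312 + G(38))*c(-5, 20 - 1*10) = (-1312 + 38)*(19/2 - (20 - 1*10)) = -1274*(19/2 - (20 - 10)) = -1274*(19/2 - 1*10) = -1274*(19/2 - 10) = -1274*(-½) = 637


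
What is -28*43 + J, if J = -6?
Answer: -1210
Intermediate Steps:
-28*43 + J = -28*43 - 6 = -1204 - 6 = -1210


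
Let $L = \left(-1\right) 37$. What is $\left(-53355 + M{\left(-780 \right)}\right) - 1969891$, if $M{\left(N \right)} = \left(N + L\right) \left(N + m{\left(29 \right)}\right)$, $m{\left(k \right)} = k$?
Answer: $-1409679$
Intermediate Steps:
$L = -37$
$M{\left(N \right)} = \left(-37 + N\right) \left(29 + N\right)$ ($M{\left(N \right)} = \left(N - 37\right) \left(N + 29\right) = \left(-37 + N\right) \left(29 + N\right)$)
$\left(-53355 + M{\left(-780 \right)}\right) - 1969891 = \left(-53355 - \left(-5167 - 608400\right)\right) - 1969891 = \left(-53355 + \left(-1073 + 608400 + 6240\right)\right) - 1969891 = \left(-53355 + 613567\right) - 1969891 = 560212 - 1969891 = -1409679$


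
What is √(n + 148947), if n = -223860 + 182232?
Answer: √107319 ≈ 327.60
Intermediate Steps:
n = -41628
√(n + 148947) = √(-41628 + 148947) = √107319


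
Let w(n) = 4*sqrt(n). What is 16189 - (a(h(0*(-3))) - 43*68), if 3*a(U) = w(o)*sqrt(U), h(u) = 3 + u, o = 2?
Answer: 19113 - 4*sqrt(6)/3 ≈ 19110.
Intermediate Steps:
a(U) = 4*sqrt(2)*sqrt(U)/3 (a(U) = ((4*sqrt(2))*sqrt(U))/3 = (4*sqrt(2)*sqrt(U))/3 = 4*sqrt(2)*sqrt(U)/3)
16189 - (a(h(0*(-3))) - 43*68) = 16189 - (4*sqrt(2)*sqrt(3 + 0*(-3))/3 - 43*68) = 16189 - (4*sqrt(2)*sqrt(3 + 0)/3 - 2924) = 16189 - (4*sqrt(2)*sqrt(3)/3 - 2924) = 16189 - (4*sqrt(6)/3 - 2924) = 16189 - (-2924 + 4*sqrt(6)/3) = 16189 + (2924 - 4*sqrt(6)/3) = 19113 - 4*sqrt(6)/3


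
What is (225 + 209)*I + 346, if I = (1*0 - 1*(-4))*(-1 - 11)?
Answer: -20486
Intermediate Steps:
I = -48 (I = (0 + 4)*(-12) = 4*(-12) = -48)
(225 + 209)*I + 346 = (225 + 209)*(-48) + 346 = 434*(-48) + 346 = -20832 + 346 = -20486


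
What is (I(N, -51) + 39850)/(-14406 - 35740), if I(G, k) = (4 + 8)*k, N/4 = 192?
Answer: -19619/25073 ≈ -0.78248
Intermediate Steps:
N = 768 (N = 4*192 = 768)
I(G, k) = 12*k
(I(N, -51) + 39850)/(-14406 - 35740) = (12*(-51) + 39850)/(-14406 - 35740) = (-612 + 39850)/(-50146) = 39238*(-1/50146) = -19619/25073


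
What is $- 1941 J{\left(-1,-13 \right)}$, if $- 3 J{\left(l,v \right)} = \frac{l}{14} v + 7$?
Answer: $\frac{71817}{14} \approx 5129.8$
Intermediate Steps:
$J{\left(l,v \right)} = - \frac{7}{3} - \frac{l v}{42}$ ($J{\left(l,v \right)} = - \frac{\frac{l}{14} v + 7}{3} = - \frac{\frac{l v}{14} + 7}{3} = - \frac{7 + \frac{l v}{14}}{3} = - \frac{7}{3} - \frac{l v}{42}$)
$- 1941 J{\left(-1,-13 \right)} = - 1941 \left(- \frac{7}{3} - \left(- \frac{1}{42}\right) \left(-13\right)\right) = - 1941 \left(- \frac{7}{3} - \frac{13}{42}\right) = \left(-1941\right) \left(- \frac{37}{14}\right) = \frac{71817}{14}$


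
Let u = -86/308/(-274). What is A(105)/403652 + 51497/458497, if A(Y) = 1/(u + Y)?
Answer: 23024697642456956/204997428536965103 ≈ 0.11232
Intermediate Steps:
u = 43/42196 (u = -86*1/308*(-1/274) = -43/154*(-1/274) = 43/42196 ≈ 0.0010191)
A(Y) = 1/(43/42196 + Y)
A(105)/403652 + 51497/458497 = (42196/(43 + 42196*105))/403652 + 51497/458497 = (42196/(43 + 4430580))*(1/403652) + 51497*(1/458497) = (42196/4430623)*(1/403652) + 51497/458497 = 10549/447107458799 + 51497/458497 = 23024697642456956/204997428536965103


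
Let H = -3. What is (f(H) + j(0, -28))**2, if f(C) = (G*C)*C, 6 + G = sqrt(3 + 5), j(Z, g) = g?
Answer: 7372 - 2952*sqrt(2) ≈ 3197.2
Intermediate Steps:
G = -6 + 2*sqrt(2) (G = -6 + sqrt(3 + 5) = -6 + sqrt(8) = -6 + 2*sqrt(2) ≈ -3.1716)
f(C) = C**2*(-6 + 2*sqrt(2)) (f(C) = ((-6 + 2*sqrt(2))*C)*C = (C*(-6 + 2*sqrt(2)))*C = C**2*(-6 + 2*sqrt(2)))
(f(H) + j(0, -28))**2 = (2*(-3)**2*(-3 + sqrt(2)) - 28)**2 = (2*9*(-3 + sqrt(2)) - 28)**2 = ((-54 + 18*sqrt(2)) - 28)**2 = (-82 + 18*sqrt(2))**2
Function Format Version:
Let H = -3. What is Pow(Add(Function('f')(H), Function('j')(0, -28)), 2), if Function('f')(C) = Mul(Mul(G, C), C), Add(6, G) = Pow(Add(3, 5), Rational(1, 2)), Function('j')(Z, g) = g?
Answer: Add(7372, Mul(-2952, Pow(2, Rational(1, 2)))) ≈ 3197.2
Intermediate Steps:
G = Add(-6, Mul(2, Pow(2, Rational(1, 2)))) (G = Add(-6, Pow(Add(3, 5), Rational(1, 2))) = Add(-6, Pow(8, Rational(1, 2))) = Add(-6, Mul(2, Pow(2, Rational(1, 2)))) ≈ -3.1716)
Function('f')(C) = Mul(Pow(C, 2), Add(-6, Mul(2, Pow(2, Rational(1, 2))))) (Function('f')(C) = Mul(Mul(Add(-6, Mul(2, Pow(2, Rational(1, 2)))), C), C) = Mul(Mul(C, Add(-6, Mul(2, Pow(2, Rational(1, 2))))), C) = Mul(Pow(C, 2), Add(-6, Mul(2, Pow(2, Rational(1, 2))))))
Pow(Add(Function('f')(H), Function('j')(0, -28)), 2) = Pow(Add(Mul(2, Pow(-3, 2), Add(-3, Pow(2, Rational(1, 2)))), -28), 2) = Pow(Add(Mul(2, 9, Add(-3, Pow(2, Rational(1, 2)))), -28), 2) = Pow(Add(Add(-54, Mul(18, Pow(2, Rational(1, 2)))), -28), 2) = Pow(Add(-82, Mul(18, Pow(2, Rational(1, 2)))), 2)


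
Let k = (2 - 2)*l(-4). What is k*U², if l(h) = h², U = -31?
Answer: 0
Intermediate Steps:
k = 0 (k = (2 - 2)*(-4)² = 0*16 = 0)
k*U² = 0*(-31)² = 0*961 = 0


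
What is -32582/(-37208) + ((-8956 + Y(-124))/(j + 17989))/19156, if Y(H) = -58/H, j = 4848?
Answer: 110462067883313/126148447273064 ≈ 0.87565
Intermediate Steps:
-32582/(-37208) + ((-8956 + Y(-124))/(j + 17989))/19156 = -32582/(-37208) + ((-8956 - 58/(-124))/(4848 + 17989))/19156 = -32582*(-1/37208) + ((-8956 - 58*(-1/124))/22837)*(1/19156) = 16291/18604 + ((-8956 + 29/62)*(1/22837))*(1/19156) = 16291/18604 - 555243/62*1/22837*(1/19156) = 16291/18604 - 555243/1415894*1/19156 = 16291/18604 - 555243/27122865464 = 110462067883313/126148447273064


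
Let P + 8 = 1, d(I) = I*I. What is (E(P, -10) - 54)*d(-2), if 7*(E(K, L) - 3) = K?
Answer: -208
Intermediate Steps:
d(I) = I²
P = -7 (P = -8 + 1 = -7)
E(K, L) = 3 + K/7
(E(P, -10) - 54)*d(-2) = ((3 + (⅐)*(-7)) - 54)*(-2)² = ((3 - 1) - 54)*4 = (2 - 54)*4 = -52*4 = -208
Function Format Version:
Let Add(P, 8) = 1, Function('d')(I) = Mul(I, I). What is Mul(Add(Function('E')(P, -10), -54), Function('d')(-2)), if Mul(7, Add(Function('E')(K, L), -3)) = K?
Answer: -208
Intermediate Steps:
Function('d')(I) = Pow(I, 2)
P = -7 (P = Add(-8, 1) = -7)
Function('E')(K, L) = Add(3, Mul(Rational(1, 7), K))
Mul(Add(Function('E')(P, -10), -54), Function('d')(-2)) = Mul(Add(Add(3, Mul(Rational(1, 7), -7)), -54), Pow(-2, 2)) = Mul(Add(Add(3, -1), -54), 4) = Mul(Add(2, -54), 4) = Mul(-52, 4) = -208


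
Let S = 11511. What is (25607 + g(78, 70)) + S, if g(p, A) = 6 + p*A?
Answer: 42584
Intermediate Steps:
g(p, A) = 6 + A*p
(25607 + g(78, 70)) + S = (25607 + (6 + 70*78)) + 11511 = (25607 + (6 + 5460)) + 11511 = (25607 + 5466) + 11511 = 31073 + 11511 = 42584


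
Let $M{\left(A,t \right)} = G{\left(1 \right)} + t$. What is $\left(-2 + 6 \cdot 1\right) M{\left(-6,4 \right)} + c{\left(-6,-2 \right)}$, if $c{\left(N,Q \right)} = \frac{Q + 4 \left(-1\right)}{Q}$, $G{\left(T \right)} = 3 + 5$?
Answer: $51$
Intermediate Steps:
$G{\left(T \right)} = 8$
$c{\left(N,Q \right)} = \frac{-4 + Q}{Q}$ ($c{\left(N,Q \right)} = \frac{Q - 4}{Q} = \frac{-4 + Q}{Q}$)
$M{\left(A,t \right)} = 8 + t$
$\left(-2 + 6 \cdot 1\right) M{\left(-6,4 \right)} + c{\left(-6,-2 \right)} = \left(-2 + 6 \cdot 1\right) \left(8 + 4\right) + \frac{-4 - 2}{-2} = \left(-2 + 6\right) 12 - -3 = 4 \cdot 12 + 3 = 48 + 3 = 51$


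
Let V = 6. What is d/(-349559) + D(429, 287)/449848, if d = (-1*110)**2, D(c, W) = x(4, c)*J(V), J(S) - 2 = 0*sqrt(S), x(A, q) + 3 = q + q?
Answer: -346101065/11232029788 ≈ -0.030814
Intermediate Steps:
x(A, q) = -3 + 2*q (x(A, q) = -3 + (q + q) = -3 + 2*q)
J(S) = 2 (J(S) = 2 + 0*sqrt(S) = 2 + 0 = 2)
D(c, W) = -6 + 4*c (D(c, W) = (-3 + 2*c)*2 = -6 + 4*c)
d = 12100 (d = (-110)**2 = 12100)
d/(-349559) + D(429, 287)/449848 = 12100/(-349559) + (-6 + 4*429)/449848 = 12100*(-1/349559) + (-6 + 1716)*(1/449848) = -12100/349559 + 1710*(1/449848) = -12100/349559 + 855/224924 = -346101065/11232029788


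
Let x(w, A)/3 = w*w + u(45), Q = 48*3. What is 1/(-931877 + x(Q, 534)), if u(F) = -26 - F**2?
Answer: -1/875822 ≈ -1.1418e-6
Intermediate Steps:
Q = 144
x(w, A) = -6153 + 3*w**2 (x(w, A) = 3*(w*w + (-26 - 1*45**2)) = 3*(w**2 + (-26 - 1*2025)) = 3*(w**2 + (-26 - 2025)) = 3*(w**2 - 2051) = 3*(-2051 + w**2) = -6153 + 3*w**2)
1/(-931877 + x(Q, 534)) = 1/(-931877 + (-6153 + 3*144**2)) = 1/(-931877 + (-6153 + 3*20736)) = 1/(-931877 + (-6153 + 62208)) = 1/(-931877 + 56055) = 1/(-875822) = -1/875822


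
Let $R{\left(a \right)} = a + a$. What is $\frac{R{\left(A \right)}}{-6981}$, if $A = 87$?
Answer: $- \frac{58}{2327} \approx -0.024925$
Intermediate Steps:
$R{\left(a \right)} = 2 a$
$\frac{R{\left(A \right)}}{-6981} = \frac{2 \cdot 87}{-6981} = 174 \left(- \frac{1}{6981}\right) = - \frac{58}{2327}$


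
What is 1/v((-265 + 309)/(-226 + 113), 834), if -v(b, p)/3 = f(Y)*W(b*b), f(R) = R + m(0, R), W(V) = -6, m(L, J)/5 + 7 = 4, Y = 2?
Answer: -1/234 ≈ -0.0042735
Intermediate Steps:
m(L, J) = -15 (m(L, J) = -35 + 5*4 = -35 + 20 = -15)
f(R) = -15 + R (f(R) = R - 15 = -15 + R)
v(b, p) = -234 (v(b, p) = -3*(-15 + 2)*(-6) = -(-39)*(-6) = -3*78 = -234)
1/v((-265 + 309)/(-226 + 113), 834) = 1/(-234) = -1/234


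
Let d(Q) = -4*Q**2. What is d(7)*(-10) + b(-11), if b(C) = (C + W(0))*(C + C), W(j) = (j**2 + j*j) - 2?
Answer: 2246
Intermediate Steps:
W(j) = -2 + 2*j**2 (W(j) = (j**2 + j**2) - 2 = 2*j**2 - 2 = -2 + 2*j**2)
b(C) = 2*C*(-2 + C) (b(C) = (C + (-2 + 2*0**2))*(C + C) = (C + (-2 + 2*0))*(2*C) = (C + (-2 + 0))*(2*C) = (C - 2)*(2*C) = (-2 + C)*(2*C) = 2*C*(-2 + C))
d(7)*(-10) + b(-11) = -4*7**2*(-10) + 2*(-11)*(-2 - 11) = -4*49*(-10) + 2*(-11)*(-13) = -196*(-10) + 286 = 1960 + 286 = 2246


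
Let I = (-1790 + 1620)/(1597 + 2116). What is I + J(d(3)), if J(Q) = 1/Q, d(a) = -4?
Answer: -4393/14852 ≈ -0.29578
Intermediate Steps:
I = -170/3713 ≈ -0.045785
I + J(d(3)) = -170/3713 + 1/(-4) = -170/3713 - ¼ = -4393/14852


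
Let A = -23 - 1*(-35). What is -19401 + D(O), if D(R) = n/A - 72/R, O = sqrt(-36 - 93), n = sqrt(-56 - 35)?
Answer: -19401 + I*sqrt(91)/12 + 24*I*sqrt(129)/43 ≈ -19401.0 + 7.1342*I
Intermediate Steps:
A = 12 (A = -23 + 35 = 12)
n = I*sqrt(91) (n = sqrt(-91) = I*sqrt(91) ≈ 9.5394*I)
O = I*sqrt(129) (O = sqrt(-129) = I*sqrt(129) ≈ 11.358*I)
D(R) = -72/R + I*sqrt(91)/12 (D(R) = (I*sqrt(91))/12 - 72/R = (I*sqrt(91))*(1/12) - 72/R = I*sqrt(91)/12 - 72/R = -72/R + I*sqrt(91)/12)
-19401 + D(O) = -19401 + (-72*(-I*sqrt(129)/129) + I*sqrt(91)/12) = -19401 + (-(-24)*I*sqrt(129)/43 + I*sqrt(91)/12) = -19401 + (24*I*sqrt(129)/43 + I*sqrt(91)/12) = -19401 + (I*sqrt(91)/12 + 24*I*sqrt(129)/43) = -19401 + I*sqrt(91)/12 + 24*I*sqrt(129)/43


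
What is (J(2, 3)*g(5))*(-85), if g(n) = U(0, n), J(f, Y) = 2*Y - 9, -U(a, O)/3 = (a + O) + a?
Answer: -3825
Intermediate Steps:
U(a, O) = -6*a - 3*O (U(a, O) = -3*((a + O) + a) = -3*((O + a) + a) = -3*(O + 2*a) = -6*a - 3*O)
J(f, Y) = -9 + 2*Y
g(n) = -3*n (g(n) = -6*0 - 3*n = 0 - 3*n = -3*n)
(J(2, 3)*g(5))*(-85) = ((-9 + 2*3)*(-3*5))*(-85) = ((-9 + 6)*(-15))*(-85) = -3*(-15)*(-85) = 45*(-85) = -3825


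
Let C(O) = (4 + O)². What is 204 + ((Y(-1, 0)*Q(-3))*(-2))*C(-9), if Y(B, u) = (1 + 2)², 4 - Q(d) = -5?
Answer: -3846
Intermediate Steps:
Q(d) = 9 (Q(d) = 4 - 1*(-5) = 4 + 5 = 9)
Y(B, u) = 9 (Y(B, u) = 3² = 9)
204 + ((Y(-1, 0)*Q(-3))*(-2))*C(-9) = 204 + ((9*9)*(-2))*(4 - 9)² = 204 + (81*(-2))*(-5)² = 204 - 162*25 = 204 - 4050 = -3846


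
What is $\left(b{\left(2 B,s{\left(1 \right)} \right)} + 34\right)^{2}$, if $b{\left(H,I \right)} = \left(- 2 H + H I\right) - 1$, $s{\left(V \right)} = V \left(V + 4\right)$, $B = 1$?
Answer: $1521$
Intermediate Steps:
$s{\left(V \right)} = V \left(4 + V\right)$
$b{\left(H,I \right)} = -1 - 2 H + H I$
$\left(b{\left(2 B,s{\left(1 \right)} \right)} + 34\right)^{2} = \left(\left(-1 - 2 \cdot 2 \cdot 1 + 2 \cdot 1 \cdot 1 \left(4 + 1\right)\right) + 34\right)^{2} = \left(\left(-1 - 4 + 2 \cdot 1 \cdot 5\right) + 34\right)^{2} = \left(\left(-1 - 4 + 2 \cdot 5\right) + 34\right)^{2} = \left(\left(-1 - 4 + 10\right) + 34\right)^{2} = \left(5 + 34\right)^{2} = 39^{2} = 1521$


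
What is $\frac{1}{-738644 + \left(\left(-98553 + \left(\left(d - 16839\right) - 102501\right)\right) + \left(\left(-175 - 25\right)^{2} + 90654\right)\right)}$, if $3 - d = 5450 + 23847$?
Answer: $- \frac{1}{855177} \approx -1.1693 \cdot 10^{-6}$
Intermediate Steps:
$d = -29294$ ($d = 3 - \left(5450 + 23847\right) = 3 - 29297 = -29294$)
$\frac{1}{-738644 + \left(\left(-98553 + \left(\left(d - 16839\right) - 102501\right)\right) + \left(\left(-175 - 25\right)^{2} + 90654\right)\right)} = \frac{1}{-738644 + \left(\left(-98553 - 148634\right) + \left(\left(-175 - 25\right)^{2} + 90654\right)\right)} = \frac{1}{-738644 + \left(\left(-98553 - 148634\right) + \left(\left(-200\right)^{2} + 90654\right)\right)} = \frac{1}{-738644 + \left(\left(-98553 - 148634\right) + \left(40000 + 90654\right)\right)} = \frac{1}{-738644 + \left(-247187 + 130654\right)} = \frac{1}{-738644 - 116533} = \frac{1}{-855177} = - \frac{1}{855177}$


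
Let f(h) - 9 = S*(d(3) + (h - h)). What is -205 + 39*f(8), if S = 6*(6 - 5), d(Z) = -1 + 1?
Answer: 146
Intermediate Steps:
d(Z) = 0
S = 6 (S = 6*1 = 6)
f(h) = 9 (f(h) = 9 + 6*(0 + (h - h)) = 9 + 6*(0 + 0) = 9 + 6*0 = 9 + 0 = 9)
-205 + 39*f(8) = -205 + 39*9 = -205 + 351 = 146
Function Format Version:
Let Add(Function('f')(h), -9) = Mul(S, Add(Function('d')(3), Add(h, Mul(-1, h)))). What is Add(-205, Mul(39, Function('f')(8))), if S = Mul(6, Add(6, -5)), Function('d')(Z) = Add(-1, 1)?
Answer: 146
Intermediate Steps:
Function('d')(Z) = 0
S = 6 (S = Mul(6, 1) = 6)
Function('f')(h) = 9 (Function('f')(h) = Add(9, Mul(6, Add(0, Add(h, Mul(-1, h))))) = Add(9, Mul(6, Add(0, 0))) = Add(9, Mul(6, 0)) = Add(9, 0) = 9)
Add(-205, Mul(39, Function('f')(8))) = Add(-205, Mul(39, 9)) = Add(-205, 351) = 146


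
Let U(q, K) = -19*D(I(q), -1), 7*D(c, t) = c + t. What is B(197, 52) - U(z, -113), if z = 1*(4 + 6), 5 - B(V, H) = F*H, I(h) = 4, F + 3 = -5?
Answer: 3004/7 ≈ 429.14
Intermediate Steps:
F = -8 (F = -3 - 5 = -8)
B(V, H) = 5 + 8*H (B(V, H) = 5 - (-8)*H = 5 + 8*H)
D(c, t) = c/7 + t/7 (D(c, t) = (c + t)/7 = c/7 + t/7)
z = 10 (z = 1*10 = 10)
U(q, K) = -57/7 (U(q, K) = -19*((⅐)*4 + (⅐)*(-1)) = -19*(4/7 - ⅐) = -19*3/7 = -57/7)
B(197, 52) - U(z, -113) = (5 + 8*52) - 1*(-57/7) = (5 + 416) + 57/7 = 421 + 57/7 = 3004/7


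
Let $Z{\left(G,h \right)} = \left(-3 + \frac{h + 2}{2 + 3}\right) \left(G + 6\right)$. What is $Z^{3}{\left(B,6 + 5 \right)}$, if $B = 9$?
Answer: $-216$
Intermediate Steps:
$Z{\left(G,h \right)} = \left(6 + G\right) \left(- \frac{13}{5} + \frac{h}{5}\right)$ ($Z{\left(G,h \right)} = \left(-3 + \frac{2 + h}{5}\right) \left(6 + G\right) = \left(-3 + \left(2 + h\right) \frac{1}{5}\right) \left(6 + G\right) = \left(-3 + \left(\frac{2}{5} + \frac{h}{5}\right)\right) \left(6 + G\right) = \left(- \frac{13}{5} + \frac{h}{5}\right) \left(6 + G\right) = \left(6 + G\right) \left(- \frac{13}{5} + \frac{h}{5}\right)$)
$Z^{3}{\left(B,6 + 5 \right)} = \left(- \frac{78}{5} - \frac{117}{5} + \frac{6 \left(6 + 5\right)}{5} + \frac{1}{5} \cdot 9 \left(6 + 5\right)\right)^{3} = \left(- \frac{78}{5} - \frac{117}{5} + \frac{6}{5} \cdot 11 + \frac{1}{5} \cdot 9 \cdot 11\right)^{3} = \left(- \frac{78}{5} - \frac{117}{5} + \frac{66}{5} + \frac{99}{5}\right)^{3} = \left(-6\right)^{3} = -216$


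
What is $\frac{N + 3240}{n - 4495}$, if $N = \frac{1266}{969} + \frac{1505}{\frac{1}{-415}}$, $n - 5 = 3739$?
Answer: $\frac{200690783}{242573} \approx 827.34$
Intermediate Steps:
$n = 3744$ ($n = 5 + 3739 = 3744$)
$N = - \frac{201737303}{323}$ ($N = 1266 \cdot \frac{1}{969} + \frac{1505}{- \frac{1}{415}} = \frac{422}{323} + 1505 \left(-415\right) = \frac{422}{323} - 624575 = - \frac{201737303}{323} \approx -6.2457 \cdot 10^{5}$)
$\frac{N + 3240}{n - 4495} = \frac{- \frac{201737303}{323} + 3240}{3744 - 4495} = - \frac{200690783}{323 \left(-751\right)} = \left(- \frac{200690783}{323}\right) \left(- \frac{1}{751}\right) = \frac{200690783}{242573}$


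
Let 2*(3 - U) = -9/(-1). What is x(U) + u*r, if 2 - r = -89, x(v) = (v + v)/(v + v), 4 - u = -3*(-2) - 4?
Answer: 183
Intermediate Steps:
U = -3/2 (U = 3 - (-9)/(2*(-1)) = 3 - (-9)*(-1)/2 = 3 - 1/2*9 = 3 - 9/2 = -3/2 ≈ -1.5000)
u = 2 (u = 4 - (-3*(-2) - 4) = 4 - (6 - 4) = 4 - 1*2 = 4 - 2 = 2)
x(v) = 1 (x(v) = (2*v)/((2*v)) = (2*v)*(1/(2*v)) = 1)
r = 91 (r = 2 - 1*(-89) = 2 + 89 = 91)
x(U) + u*r = 1 + 2*91 = 1 + 182 = 183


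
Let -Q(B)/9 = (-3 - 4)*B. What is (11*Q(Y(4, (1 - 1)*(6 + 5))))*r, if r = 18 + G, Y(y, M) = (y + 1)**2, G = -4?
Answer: 242550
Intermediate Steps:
Y(y, M) = (1 + y)**2
Q(B) = 63*B (Q(B) = -9*(-3 - 4)*B = -(-63)*B = 63*B)
r = 14 (r = 18 - 4 = 14)
(11*Q(Y(4, (1 - 1)*(6 + 5))))*r = (11*(63*(1 + 4)**2))*14 = (11*(63*5**2))*14 = (11*(63*25))*14 = (11*1575)*14 = 17325*14 = 242550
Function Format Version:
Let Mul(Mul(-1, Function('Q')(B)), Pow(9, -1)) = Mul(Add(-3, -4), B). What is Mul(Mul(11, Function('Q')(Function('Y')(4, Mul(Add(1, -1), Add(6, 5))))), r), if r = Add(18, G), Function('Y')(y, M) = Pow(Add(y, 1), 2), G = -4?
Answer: 242550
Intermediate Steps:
Function('Y')(y, M) = Pow(Add(1, y), 2)
Function('Q')(B) = Mul(63, B) (Function('Q')(B) = Mul(-9, Mul(Add(-3, -4), B)) = Mul(-9, Mul(-7, B)) = Mul(63, B))
r = 14 (r = Add(18, -4) = 14)
Mul(Mul(11, Function('Q')(Function('Y')(4, Mul(Add(1, -1), Add(6, 5))))), r) = Mul(Mul(11, Mul(63, Pow(Add(1, 4), 2))), 14) = Mul(Mul(11, Mul(63, Pow(5, 2))), 14) = Mul(Mul(11, Mul(63, 25)), 14) = Mul(Mul(11, 1575), 14) = Mul(17325, 14) = 242550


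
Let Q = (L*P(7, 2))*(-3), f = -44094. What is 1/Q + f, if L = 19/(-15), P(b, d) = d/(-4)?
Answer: -837796/19 ≈ -44095.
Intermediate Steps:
P(b, d) = -d/4 (P(b, d) = d*(-¼) = -d/4)
L = -19/15 (L = 19*(-1/15) = -19/15 ≈ -1.2667)
Q = -19/10 (Q = -(-19)*2/60*(-3) = -19/15*(-½)*(-3) = (19/30)*(-3) = -19/10 ≈ -1.9000)
1/Q + f = 1/(-19/10) - 44094 = -10/19 - 44094 = -837796/19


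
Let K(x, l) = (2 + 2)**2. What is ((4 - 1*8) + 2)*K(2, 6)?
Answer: -32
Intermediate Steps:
K(x, l) = 16 (K(x, l) = 4**2 = 16)
((4 - 1*8) + 2)*K(2, 6) = ((4 - 1*8) + 2)*16 = ((4 - 8) + 2)*16 = (-4 + 2)*16 = -2*16 = -32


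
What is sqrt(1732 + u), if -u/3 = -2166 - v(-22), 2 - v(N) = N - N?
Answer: 2*sqrt(2059) ≈ 90.752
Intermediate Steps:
v(N) = 2 (v(N) = 2 - (N - N) = 2 - 1*0 = 2 + 0 = 2)
u = 6504 (u = -3*(-2166 - 1*2) = -3*(-2166 - 2) = -3*(-2168) = 6504)
sqrt(1732 + u) = sqrt(1732 + 6504) = sqrt(8236) = 2*sqrt(2059)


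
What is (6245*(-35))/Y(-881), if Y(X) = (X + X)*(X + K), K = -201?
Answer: -218575/1906484 ≈ -0.11465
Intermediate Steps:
Y(X) = 2*X*(-201 + X) (Y(X) = (X + X)*(X - 201) = (2*X)*(-201 + X) = 2*X*(-201 + X))
(6245*(-35))/Y(-881) = (6245*(-35))/((2*(-881)*(-201 - 881))) = -218575/(2*(-881)*(-1082)) = -218575/1906484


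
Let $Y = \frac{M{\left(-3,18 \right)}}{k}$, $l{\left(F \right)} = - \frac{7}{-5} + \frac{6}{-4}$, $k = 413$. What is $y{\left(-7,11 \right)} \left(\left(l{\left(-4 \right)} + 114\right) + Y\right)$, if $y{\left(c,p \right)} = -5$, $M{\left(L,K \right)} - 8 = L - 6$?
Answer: $- \frac{470397}{826} \approx -569.49$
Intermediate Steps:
$M{\left(L,K \right)} = 2 + L$ ($M{\left(L,K \right)} = 8 + \left(L - 6\right) = 8 + \left(-6 + L\right) = 2 + L$)
$l{\left(F \right)} = - \frac{1}{10}$ ($l{\left(F \right)} = \left(-7\right) \left(- \frac{1}{5}\right) + 6 \left(- \frac{1}{4}\right) = \frac{7}{5} - \frac{3}{2} = - \frac{1}{10}$)
$Y = - \frac{1}{413}$ ($Y = \frac{2 - 3}{413} = \left(-1\right) \frac{1}{413} = - \frac{1}{413} \approx -0.0024213$)
$y{\left(-7,11 \right)} \left(\left(l{\left(-4 \right)} + 114\right) + Y\right) = - 5 \left(\left(- \frac{1}{10} + 114\right) - \frac{1}{413}\right) = - 5 \left(\frac{1139}{10} - \frac{1}{413}\right) = \left(-5\right) \frac{470397}{4130} = - \frac{470397}{826}$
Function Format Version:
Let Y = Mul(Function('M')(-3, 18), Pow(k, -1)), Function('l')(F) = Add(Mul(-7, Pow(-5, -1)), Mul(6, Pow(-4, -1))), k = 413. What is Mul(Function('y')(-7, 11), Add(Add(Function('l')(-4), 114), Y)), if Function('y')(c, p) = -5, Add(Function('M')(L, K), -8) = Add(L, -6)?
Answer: Rational(-470397, 826) ≈ -569.49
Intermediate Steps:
Function('M')(L, K) = Add(2, L) (Function('M')(L, K) = Add(8, Add(L, -6)) = Add(8, Add(-6, L)) = Add(2, L))
Function('l')(F) = Rational(-1, 10) (Function('l')(F) = Add(Mul(-7, Rational(-1, 5)), Mul(6, Rational(-1, 4))) = Add(Rational(7, 5), Rational(-3, 2)) = Rational(-1, 10))
Y = Rational(-1, 413) (Y = Mul(Add(2, -3), Pow(413, -1)) = Mul(-1, Rational(1, 413)) = Rational(-1, 413) ≈ -0.0024213)
Mul(Function('y')(-7, 11), Add(Add(Function('l')(-4), 114), Y)) = Mul(-5, Add(Add(Rational(-1, 10), 114), Rational(-1, 413))) = Mul(-5, Add(Rational(1139, 10), Rational(-1, 413))) = Mul(-5, Rational(470397, 4130)) = Rational(-470397, 826)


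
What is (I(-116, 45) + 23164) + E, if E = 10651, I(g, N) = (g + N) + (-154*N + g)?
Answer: 26698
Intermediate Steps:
I(g, N) = -153*N + 2*g (I(g, N) = (N + g) + (g - 154*N) = -153*N + 2*g)
(I(-116, 45) + 23164) + E = ((-153*45 + 2*(-116)) + 23164) + 10651 = ((-6885 - 232) + 23164) + 10651 = (-7117 + 23164) + 10651 = 16047 + 10651 = 26698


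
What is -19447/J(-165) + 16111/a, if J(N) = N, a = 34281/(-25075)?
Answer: -21996862006/1885455 ≈ -11667.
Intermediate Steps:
a = -34281/25075 (a = 34281*(-1/25075) = -34281/25075 ≈ -1.3671)
-19447/J(-165) + 16111/a = -19447/(-165) + 16111/(-34281/25075) = -19447*(-1/165) + 16111*(-25075/34281) = 19447/165 - 403983325/34281 = -21996862006/1885455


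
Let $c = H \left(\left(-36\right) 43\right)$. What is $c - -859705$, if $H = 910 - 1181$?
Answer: $1279213$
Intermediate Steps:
$H = -271$
$c = 419508$ ($c = - 271 \left(\left(-36\right) 43\right) = \left(-271\right) \left(-1548\right) = 419508$)
$c - -859705 = 419508 - -859705 = 419508 + 859705 = 1279213$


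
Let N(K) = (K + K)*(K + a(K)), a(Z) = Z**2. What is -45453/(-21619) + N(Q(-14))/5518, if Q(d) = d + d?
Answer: -332226165/59646821 ≈ -5.5699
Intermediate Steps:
Q(d) = 2*d
N(K) = 2*K*(K + K**2) (N(K) = (K + K)*(K + K**2) = (2*K)*(K + K**2) = 2*K*(K + K**2))
-45453/(-21619) + N(Q(-14))/5518 = -45453/(-21619) + (2*(2*(-14))**2*(1 + 2*(-14)))/5518 = -45453*(-1/21619) + (2*(-28)**2*(1 - 28))*(1/5518) = 45453/21619 + (2*784*(-27))*(1/5518) = 45453/21619 - 42336*1/5518 = 45453/21619 - 21168/2759 = -332226165/59646821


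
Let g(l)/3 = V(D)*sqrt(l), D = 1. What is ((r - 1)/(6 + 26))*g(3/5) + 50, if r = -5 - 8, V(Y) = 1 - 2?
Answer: 50 + 21*sqrt(15)/80 ≈ 51.017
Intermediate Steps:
V(Y) = -1
r = -13
g(l) = -3*sqrt(l) (g(l) = 3*(-sqrt(l)) = -3*sqrt(l))
((r - 1)/(6 + 26))*g(3/5) + 50 = ((-13 - 1)/(6 + 26))*(-3*sqrt(15)/5) + 50 = (-14/32)*(-3*sqrt(15)/5) + 50 = (-14*1/32)*(-3*sqrt(15)/5) + 50 = -(-21)*sqrt(15)/5/16 + 50 = -(-21)*sqrt(15)/80 + 50 = 21*sqrt(15)/80 + 50 = 50 + 21*sqrt(15)/80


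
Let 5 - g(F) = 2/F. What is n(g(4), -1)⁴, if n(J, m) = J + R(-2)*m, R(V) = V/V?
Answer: 2401/16 ≈ 150.06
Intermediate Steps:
R(V) = 1
g(F) = 5 - 2/F
n(J, m) = J + m (n(J, m) = J + 1*m = J + m)
n(g(4), -1)⁴ = ((5 - 2/4) - 1)⁴ = ((5 - 2*¼) - 1)⁴ = ((5 - ½) - 1)⁴ = (9/2 - 1)⁴ = (7/2)⁴ = 2401/16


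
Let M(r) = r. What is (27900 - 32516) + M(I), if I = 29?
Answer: -4587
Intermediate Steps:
(27900 - 32516) + M(I) = (27900 - 32516) + 29 = -4616 + 29 = -4587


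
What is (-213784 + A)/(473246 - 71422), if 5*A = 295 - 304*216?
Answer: -1134289/2009120 ≈ -0.56457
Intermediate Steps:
A = -65369/5 (A = (295 - 304*216)/5 = (295 - 65664)/5 = (⅕)*(-65369) = -65369/5 ≈ -13074.)
(-213784 + A)/(473246 - 71422) = (-213784 - 65369/5)/(473246 - 71422) = -1134289/5/401824 = -1134289/5*1/401824 = -1134289/2009120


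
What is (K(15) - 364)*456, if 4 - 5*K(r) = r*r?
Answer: -930696/5 ≈ -1.8614e+5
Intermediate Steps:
K(r) = 4/5 - r**2/5 (K(r) = 4/5 - r*r/5 = 4/5 - r**2/5)
(K(15) - 364)*456 = ((4/5 - 1/5*15**2) - 364)*456 = ((4/5 - 1/5*225) - 364)*456 = ((4/5 - 45) - 364)*456 = (-221/5 - 364)*456 = -2041/5*456 = -930696/5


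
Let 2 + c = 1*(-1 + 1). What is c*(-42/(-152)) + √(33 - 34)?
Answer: -21/38 + I ≈ -0.55263 + 1.0*I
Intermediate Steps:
c = -2 (c = -2 + 1*(-1 + 1) = -2 + 1*0 = -2 + 0 = -2)
c*(-42/(-152)) + √(33 - 34) = -(-84)/(-152) + √(33 - 34) = -(-84)*(-1)/152 + √(-1) = -2*21/76 + I = -21/38 + I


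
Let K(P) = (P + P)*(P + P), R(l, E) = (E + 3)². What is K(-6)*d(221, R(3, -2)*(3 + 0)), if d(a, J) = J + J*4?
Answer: 2160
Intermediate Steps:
R(l, E) = (3 + E)²
K(P) = 4*P² (K(P) = (2*P)*(2*P) = 4*P²)
d(a, J) = 5*J (d(a, J) = J + 4*J = 5*J)
K(-6)*d(221, R(3, -2)*(3 + 0)) = (4*(-6)²)*(5*((3 - 2)²*(3 + 0))) = (4*36)*(5*(1²*3)) = 144*(5*(1*3)) = 144*(5*3) = 144*15 = 2160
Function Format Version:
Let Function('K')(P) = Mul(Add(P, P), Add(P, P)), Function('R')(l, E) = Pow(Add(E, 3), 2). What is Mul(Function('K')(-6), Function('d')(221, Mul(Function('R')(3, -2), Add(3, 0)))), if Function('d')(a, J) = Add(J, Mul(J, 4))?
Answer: 2160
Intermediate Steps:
Function('R')(l, E) = Pow(Add(3, E), 2)
Function('K')(P) = Mul(4, Pow(P, 2)) (Function('K')(P) = Mul(Mul(2, P), Mul(2, P)) = Mul(4, Pow(P, 2)))
Function('d')(a, J) = Mul(5, J) (Function('d')(a, J) = Add(J, Mul(4, J)) = Mul(5, J))
Mul(Function('K')(-6), Function('d')(221, Mul(Function('R')(3, -2), Add(3, 0)))) = Mul(Mul(4, Pow(-6, 2)), Mul(5, Mul(Pow(Add(3, -2), 2), Add(3, 0)))) = Mul(Mul(4, 36), Mul(5, Mul(Pow(1, 2), 3))) = Mul(144, Mul(5, Mul(1, 3))) = Mul(144, Mul(5, 3)) = Mul(144, 15) = 2160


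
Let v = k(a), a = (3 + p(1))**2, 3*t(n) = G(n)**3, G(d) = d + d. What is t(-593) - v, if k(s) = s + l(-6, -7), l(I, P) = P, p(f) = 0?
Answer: -1668222862/3 ≈ -5.5607e+8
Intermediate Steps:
G(d) = 2*d
t(n) = 8*n**3/3 (t(n) = (2*n)**3/3 = (8*n**3)/3 = 8*n**3/3)
a = 9 (a = (3 + 0)**2 = 3**2 = 9)
k(s) = -7 + s (k(s) = s - 7 = -7 + s)
v = 2 (v = -7 + 9 = 2)
t(-593) - v = (8/3)*(-593)**3 - 1*2 = (8/3)*(-208527857) - 2 = -1668222856/3 - 2 = -1668222862/3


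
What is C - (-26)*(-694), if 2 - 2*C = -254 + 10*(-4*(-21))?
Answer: -18336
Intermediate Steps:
C = -292 (C = 1 - (-254 + 10*(-4*(-21)))/2 = 1 - (-254 + 10*84)/2 = 1 - (-254 + 840)/2 = 1 - ½*586 = 1 - 293 = -292)
C - (-26)*(-694) = -292 - (-26)*(-694) = -292 - 1*18044 = -292 - 18044 = -18336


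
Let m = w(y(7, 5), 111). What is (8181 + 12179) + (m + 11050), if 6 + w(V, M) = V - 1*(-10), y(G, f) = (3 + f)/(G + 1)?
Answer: 31415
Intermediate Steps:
y(G, f) = (3 + f)/(1 + G)
w(V, M) = 4 + V (w(V, M) = -6 + (V - 1*(-10)) = -6 + (V + 10) = -6 + (10 + V) = 4 + V)
m = 5 (m = 4 + (3 + 5)/(1 + 7) = 4 + 8/8 = 4 + (1/8)*8 = 4 + 1 = 5)
(8181 + 12179) + (m + 11050) = (8181 + 12179) + (5 + 11050) = 20360 + 11055 = 31415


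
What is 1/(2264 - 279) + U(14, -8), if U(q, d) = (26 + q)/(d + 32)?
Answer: 9928/5955 ≈ 1.6672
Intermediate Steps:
U(q, d) = (26 + q)/(32 + d)
1/(2264 - 279) + U(14, -8) = 1/(2264 - 279) + (26 + 14)/(32 - 8) = 1/1985 + 40/24 = 1/1985 + (1/24)*40 = 1/1985 + 5/3 = 9928/5955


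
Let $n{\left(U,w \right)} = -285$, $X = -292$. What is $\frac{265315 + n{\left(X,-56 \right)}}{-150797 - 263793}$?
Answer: $- \frac{26503}{41459} \approx -0.63926$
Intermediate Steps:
$\frac{265315 + n{\left(X,-56 \right)}}{-150797 - 263793} = \frac{265315 - 285}{-150797 - 263793} = \frac{265030}{-414590} = 265030 \left(- \frac{1}{414590}\right) = - \frac{26503}{41459}$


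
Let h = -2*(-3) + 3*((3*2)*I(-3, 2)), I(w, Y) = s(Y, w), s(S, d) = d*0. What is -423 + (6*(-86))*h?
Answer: -3519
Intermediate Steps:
s(S, d) = 0
I(w, Y) = 0
h = 6 (h = -2*(-3) + 3*((3*2)*0) = 6 + 3*(6*0) = 6 + 3*0 = 6 + 0 = 6)
-423 + (6*(-86))*h = -423 + (6*(-86))*6 = -423 - 516*6 = -423 - 3096 = -3519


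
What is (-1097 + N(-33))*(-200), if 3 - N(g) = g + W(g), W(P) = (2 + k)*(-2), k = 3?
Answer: 210200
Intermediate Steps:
W(P) = -10 (W(P) = (2 + 3)*(-2) = 5*(-2) = -10)
N(g) = 13 - g (N(g) = 3 - (g - 10) = 3 - (-10 + g) = 3 + (10 - g) = 13 - g)
(-1097 + N(-33))*(-200) = (-1097 + (13 - 1*(-33)))*(-200) = (-1097 + (13 + 33))*(-200) = (-1097 + 46)*(-200) = -1051*(-200) = 210200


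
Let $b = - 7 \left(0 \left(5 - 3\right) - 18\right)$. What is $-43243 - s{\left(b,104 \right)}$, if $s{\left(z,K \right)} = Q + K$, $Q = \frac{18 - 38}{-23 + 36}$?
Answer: $- \frac{563491}{13} \approx -43345.0$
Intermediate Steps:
$Q = - \frac{20}{13} \approx -1.5385$
$b = 126$ ($b = - 7 \left(0 \cdot 2 - 18\right) = - 7 \left(0 - 18\right) = \left(-7\right) \left(-18\right) = 126$)
$s{\left(z,K \right)} = - \frac{20}{13} + K$
$-43243 - s{\left(b,104 \right)} = -43243 - \left(- \frac{20}{13} + 104\right) = -43243 - \frac{1332}{13} = - \frac{563491}{13}$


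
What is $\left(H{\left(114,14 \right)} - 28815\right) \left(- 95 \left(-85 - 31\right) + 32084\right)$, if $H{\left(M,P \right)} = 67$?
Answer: $-1239153792$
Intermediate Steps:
$\left(H{\left(114,14 \right)} - 28815\right) \left(- 95 \left(-85 - 31\right) + 32084\right) = \left(67 - 28815\right) \left(- 95 \left(-85 - 31\right) + 32084\right) = - 28748 \left(\left(-95\right) \left(-116\right) + 32084\right) = - 28748 \left(11020 + 32084\right) = \left(-28748\right) 43104 = -1239153792$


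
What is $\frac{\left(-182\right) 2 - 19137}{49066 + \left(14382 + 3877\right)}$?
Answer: $- \frac{19501}{67325} \approx -0.28965$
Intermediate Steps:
$\frac{\left(-182\right) 2 - 19137}{49066 + \left(14382 + 3877\right)} = \frac{-364 - 19137}{49066 + 18259} = - \frac{19501}{67325}$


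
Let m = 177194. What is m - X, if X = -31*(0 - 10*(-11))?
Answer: 180604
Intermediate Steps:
X = -3410 (X = -31*(0 + 110) = -31*110 = -3410)
m - X = 177194 - 1*(-3410) = 177194 + 3410 = 180604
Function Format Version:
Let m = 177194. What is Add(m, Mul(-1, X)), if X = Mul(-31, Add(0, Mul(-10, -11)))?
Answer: 180604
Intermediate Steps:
X = -3410 (X = Mul(-31, Add(0, 110)) = Mul(-31, 110) = -3410)
Add(m, Mul(-1, X)) = Add(177194, Mul(-1, -3410)) = Add(177194, 3410) = 180604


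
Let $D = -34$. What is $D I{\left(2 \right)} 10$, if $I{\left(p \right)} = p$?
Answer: $-680$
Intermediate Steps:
$D I{\left(2 \right)} 10 = \left(-34\right) 2 \cdot 10 = \left(-68\right) 10 = -680$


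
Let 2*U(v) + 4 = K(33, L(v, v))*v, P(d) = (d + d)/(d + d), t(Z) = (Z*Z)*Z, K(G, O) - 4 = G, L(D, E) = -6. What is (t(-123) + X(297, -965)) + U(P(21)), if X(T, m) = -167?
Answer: -3722035/2 ≈ -1.8610e+6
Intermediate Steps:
K(G, O) = 4 + G
t(Z) = Z³ (t(Z) = Z²*Z = Z³)
P(d) = 1 (P(d) = (2*d)/((2*d)) = (2*d)*(1/(2*d)) = 1)
U(v) = -2 + 37*v/2 (U(v) = -2 + ((4 + 33)*v)/2 = -2 + (37*v)/2 = -2 + 37*v/2)
(t(-123) + X(297, -965)) + U(P(21)) = ((-123)³ - 167) + (-2 + (37/2)*1) = (-1860867 - 167) + (-2 + 37/2) = -1861034 + 33/2 = -3722035/2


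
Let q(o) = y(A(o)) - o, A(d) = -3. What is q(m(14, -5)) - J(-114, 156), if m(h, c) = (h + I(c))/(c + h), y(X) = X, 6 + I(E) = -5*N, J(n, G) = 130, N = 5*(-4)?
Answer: -145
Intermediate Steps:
N = -20
I(E) = 94 (I(E) = -6 - 5*(-20) = -6 + 100 = 94)
m(h, c) = (94 + h)/(c + h) (m(h, c) = (h + 94)/(c + h) = (94 + h)/(c + h))
q(o) = -3 - o
q(m(14, -5)) - J(-114, 156) = (-3 - (94 + 14)/(-5 + 14)) - 1*130 = (-3 - 108/9) - 130 = (-3 - 1*12) - 130 = (-3 - 12) - 130 = -15 - 130 = -145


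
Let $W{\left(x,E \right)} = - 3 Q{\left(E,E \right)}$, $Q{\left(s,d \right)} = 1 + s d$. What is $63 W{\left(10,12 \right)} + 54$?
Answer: $-27351$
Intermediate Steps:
$Q{\left(s,d \right)} = 1 + d s$
$W{\left(x,E \right)} = -3 - 3 E^{2}$ ($W{\left(x,E \right)} = - 3 \left(1 + E E\right) = - 3 \left(1 + E^{2}\right) = -3 - 3 E^{2}$)
$63 W{\left(10,12 \right)} + 54 = 63 \left(-3 - 3 \cdot 12^{2}\right) + 54 = 63 \left(-3 - 432\right) + 54 = 63 \left(-435\right) + 54 = -27405 + 54 = -27351$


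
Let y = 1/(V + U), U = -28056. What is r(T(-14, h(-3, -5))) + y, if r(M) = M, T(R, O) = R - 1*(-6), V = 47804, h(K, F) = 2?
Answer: -157983/19748 ≈ -7.9999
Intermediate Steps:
T(R, O) = 6 + R (T(R, O) = R + 6 = 6 + R)
y = 1/19748 (y = 1/(47804 - 28056) = 1/19748 ≈ 5.0638e-5)
r(T(-14, h(-3, -5))) + y = (6 - 14) + 1/19748 = -8 + 1/19748 = -157983/19748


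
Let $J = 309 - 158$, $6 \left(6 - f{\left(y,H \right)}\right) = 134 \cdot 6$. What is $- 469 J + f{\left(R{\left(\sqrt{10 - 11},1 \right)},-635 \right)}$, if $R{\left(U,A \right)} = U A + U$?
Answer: $-70947$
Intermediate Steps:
$R{\left(U,A \right)} = U + A U$ ($R{\left(U,A \right)} = A U + U = U + A U$)
$f{\left(y,H \right)} = -128$ ($f{\left(y,H \right)} = 6 - \frac{134 \cdot 6}{6} = 6 - 134 = -128$)
$J = 151$ ($J = 309 - 158 = 151$)
$- 469 J + f{\left(R{\left(\sqrt{10 - 11},1 \right)},-635 \right)} = \left(-469\right) 151 - 128 = -70819 - 128 = -70947$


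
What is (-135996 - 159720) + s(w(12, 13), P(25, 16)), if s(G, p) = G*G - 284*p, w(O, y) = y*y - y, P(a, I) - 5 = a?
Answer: -279900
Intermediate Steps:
P(a, I) = 5 + a
w(O, y) = y² - y
s(G, p) = G² - 284*p
(-135996 - 159720) + s(w(12, 13), P(25, 16)) = (-135996 - 159720) + ((13*(-1 + 13))² - 284*(5 + 25)) = -295716 + ((13*12)² - 284*30) = -295716 + (156² - 8520) = -295716 + (24336 - 8520) = -295716 + 15816 = -279900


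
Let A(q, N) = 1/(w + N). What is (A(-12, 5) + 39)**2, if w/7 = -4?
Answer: 802816/529 ≈ 1517.6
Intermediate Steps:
w = -28 (w = 7*(-4) = -28)
A(q, N) = 1/(-28 + N)
(A(-12, 5) + 39)**2 = (1/(-28 + 5) + 39)**2 = (1/(-23) + 39)**2 = (-1/23 + 39)**2 = (896/23)**2 = 802816/529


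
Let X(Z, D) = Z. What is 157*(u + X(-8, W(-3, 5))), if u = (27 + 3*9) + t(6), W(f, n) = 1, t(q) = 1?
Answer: 7379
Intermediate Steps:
u = 55 (u = (27 + 3*9) + 1 = (27 + 27) + 1 = 54 + 1 = 55)
157*(u + X(-8, W(-3, 5))) = 157*(55 - 8) = 157*47 = 7379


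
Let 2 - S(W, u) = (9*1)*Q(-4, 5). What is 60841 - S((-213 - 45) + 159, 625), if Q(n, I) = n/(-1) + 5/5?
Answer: 60884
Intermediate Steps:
Q(n, I) = 1 - n (Q(n, I) = n*(-1) + 5*(⅕) = -n + 1 = 1 - n)
S(W, u) = -43 (S(W, u) = 2 - 9*1*(1 - 1*(-4)) = 2 - 9*(1 + 4) = 2 - 9*5 = 2 - 1*45 = 2 - 45 = -43)
60841 - S((-213 - 45) + 159, 625) = 60841 - 1*(-43) = 60841 + 43 = 60884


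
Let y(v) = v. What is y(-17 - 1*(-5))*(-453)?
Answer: 5436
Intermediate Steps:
y(-17 - 1*(-5))*(-453) = (-17 - 1*(-5))*(-453) = (-17 + 5)*(-453) = -12*(-453) = 5436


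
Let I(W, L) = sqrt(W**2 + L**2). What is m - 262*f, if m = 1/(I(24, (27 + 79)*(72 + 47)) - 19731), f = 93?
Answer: -5609023712505/230198789 - 2*sqrt(39778393)/230198789 ≈ -24366.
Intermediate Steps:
I(W, L) = sqrt(L**2 + W**2)
m = 1/(-19731 + 2*sqrt(39778393)) (m = 1/(sqrt(((27 + 79)*(72 + 47))**2 + 24**2) - 19731) = 1/(sqrt((106*119)**2 + 576) - 19731) = 1/(sqrt(12614**2 + 576) - 19731) = 1/(sqrt(159112996 + 576) - 19731) = 1/(sqrt(159113572) - 19731) = 1/(2*sqrt(39778393) - 19731) = 1/(-19731 + 2*sqrt(39778393)) ≈ -0.00014051)
m - 262*f = (-19731/230198789 - 2*sqrt(39778393)/230198789) - 262*93 = (-19731/230198789 - 2*sqrt(39778393)/230198789) - 1*24366 = (-19731/230198789 - 2*sqrt(39778393)/230198789) - 24366 = -5609023712505/230198789 - 2*sqrt(39778393)/230198789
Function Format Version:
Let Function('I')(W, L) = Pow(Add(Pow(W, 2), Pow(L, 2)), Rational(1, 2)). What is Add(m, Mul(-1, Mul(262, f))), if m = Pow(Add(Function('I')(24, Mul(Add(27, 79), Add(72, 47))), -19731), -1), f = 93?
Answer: Add(Rational(-5609023712505, 230198789), Mul(Rational(-2, 230198789), Pow(39778393, Rational(1, 2)))) ≈ -24366.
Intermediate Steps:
Function('I')(W, L) = Pow(Add(Pow(L, 2), Pow(W, 2)), Rational(1, 2))
m = Pow(Add(-19731, Mul(2, Pow(39778393, Rational(1, 2)))), -1) (m = Pow(Add(Pow(Add(Pow(Mul(Add(27, 79), Add(72, 47)), 2), Pow(24, 2)), Rational(1, 2)), -19731), -1) = Pow(Add(Pow(Add(Pow(Mul(106, 119), 2), 576), Rational(1, 2)), -19731), -1) = Pow(Add(Pow(Add(Pow(12614, 2), 576), Rational(1, 2)), -19731), -1) = Pow(Add(Pow(Add(159112996, 576), Rational(1, 2)), -19731), -1) = Pow(Add(Pow(159113572, Rational(1, 2)), -19731), -1) = Pow(Add(Mul(2, Pow(39778393, Rational(1, 2))), -19731), -1) = Pow(Add(-19731, Mul(2, Pow(39778393, Rational(1, 2)))), -1) ≈ -0.00014051)
Add(m, Mul(-1, Mul(262, f))) = Add(Add(Rational(-19731, 230198789), Mul(Rational(-2, 230198789), Pow(39778393, Rational(1, 2)))), Mul(-1, Mul(262, 93))) = Add(Add(Rational(-19731, 230198789), Mul(Rational(-2, 230198789), Pow(39778393, Rational(1, 2)))), Mul(-1, 24366)) = Add(Add(Rational(-19731, 230198789), Mul(Rational(-2, 230198789), Pow(39778393, Rational(1, 2)))), -24366) = Add(Rational(-5609023712505, 230198789), Mul(Rational(-2, 230198789), Pow(39778393, Rational(1, 2))))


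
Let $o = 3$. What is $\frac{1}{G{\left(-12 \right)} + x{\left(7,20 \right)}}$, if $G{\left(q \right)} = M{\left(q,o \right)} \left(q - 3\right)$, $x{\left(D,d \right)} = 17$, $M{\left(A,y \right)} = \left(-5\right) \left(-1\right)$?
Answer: $- \frac{1}{58} \approx -0.017241$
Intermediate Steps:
$M{\left(A,y \right)} = 5$
$G{\left(q \right)} = -15 + 5 q$ ($G{\left(q \right)} = 5 \left(q - 3\right) = 5 \left(-3 + q\right) = -15 + 5 q$)
$\frac{1}{G{\left(-12 \right)} + x{\left(7,20 \right)}} = \frac{1}{\left(-15 + 5 \left(-12\right)\right) + 17} = \frac{1}{\left(-15 - 60\right) + 17} = \frac{1}{-75 + 17} = \frac{1}{-58} = - \frac{1}{58}$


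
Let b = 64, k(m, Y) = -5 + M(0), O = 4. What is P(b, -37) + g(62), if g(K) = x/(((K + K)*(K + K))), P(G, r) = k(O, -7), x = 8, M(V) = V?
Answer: -9609/1922 ≈ -4.9995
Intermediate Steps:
k(m, Y) = -5 (k(m, Y) = -5 + 0 = -5)
P(G, r) = -5
g(K) = 2/K**2 (g(K) = 8/(((K + K)*(K + K))) = 8/(((2*K)*(2*K))) = 8/((4*K**2)) = 8*(1/(4*K**2)) = 2/K**2)
P(b, -37) + g(62) = -5 + 2/62**2 = -5 + 2*(1/3844) = -5 + 1/1922 = -9609/1922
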